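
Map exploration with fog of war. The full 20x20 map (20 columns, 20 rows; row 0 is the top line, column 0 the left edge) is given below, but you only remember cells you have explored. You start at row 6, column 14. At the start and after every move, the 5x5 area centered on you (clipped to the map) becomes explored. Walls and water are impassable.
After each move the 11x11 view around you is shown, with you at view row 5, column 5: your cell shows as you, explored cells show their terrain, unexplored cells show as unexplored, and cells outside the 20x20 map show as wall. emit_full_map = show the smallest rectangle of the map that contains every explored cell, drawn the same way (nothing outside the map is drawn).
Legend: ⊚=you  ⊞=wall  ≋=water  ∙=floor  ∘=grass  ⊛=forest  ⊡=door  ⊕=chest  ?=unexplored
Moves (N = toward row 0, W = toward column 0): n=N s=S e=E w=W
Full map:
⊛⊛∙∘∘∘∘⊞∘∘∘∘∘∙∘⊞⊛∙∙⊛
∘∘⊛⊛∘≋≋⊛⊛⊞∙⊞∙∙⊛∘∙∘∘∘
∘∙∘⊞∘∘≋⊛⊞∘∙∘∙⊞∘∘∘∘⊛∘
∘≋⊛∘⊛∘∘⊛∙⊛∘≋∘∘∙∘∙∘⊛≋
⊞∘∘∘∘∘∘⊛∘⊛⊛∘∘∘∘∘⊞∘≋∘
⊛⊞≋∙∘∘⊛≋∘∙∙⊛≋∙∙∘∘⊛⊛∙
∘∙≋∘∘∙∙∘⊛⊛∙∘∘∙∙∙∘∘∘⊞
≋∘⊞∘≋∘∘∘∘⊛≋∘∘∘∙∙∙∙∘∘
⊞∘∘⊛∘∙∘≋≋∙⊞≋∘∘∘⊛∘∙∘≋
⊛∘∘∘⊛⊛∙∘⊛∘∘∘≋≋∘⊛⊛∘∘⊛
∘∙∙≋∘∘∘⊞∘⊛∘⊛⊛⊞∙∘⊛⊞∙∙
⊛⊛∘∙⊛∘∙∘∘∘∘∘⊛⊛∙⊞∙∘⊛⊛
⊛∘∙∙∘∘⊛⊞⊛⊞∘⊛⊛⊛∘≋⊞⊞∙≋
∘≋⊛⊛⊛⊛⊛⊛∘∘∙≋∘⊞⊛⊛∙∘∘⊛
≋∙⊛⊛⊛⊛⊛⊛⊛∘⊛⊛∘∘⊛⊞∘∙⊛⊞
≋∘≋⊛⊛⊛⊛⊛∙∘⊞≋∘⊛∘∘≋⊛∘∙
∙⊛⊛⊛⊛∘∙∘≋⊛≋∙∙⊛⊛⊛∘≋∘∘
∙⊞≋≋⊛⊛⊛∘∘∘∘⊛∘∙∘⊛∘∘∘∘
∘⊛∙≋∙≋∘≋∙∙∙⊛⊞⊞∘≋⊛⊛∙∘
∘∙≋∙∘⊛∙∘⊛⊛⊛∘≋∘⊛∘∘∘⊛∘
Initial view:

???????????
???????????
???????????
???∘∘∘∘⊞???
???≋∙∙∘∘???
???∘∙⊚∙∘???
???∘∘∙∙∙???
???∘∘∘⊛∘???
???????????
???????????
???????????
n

???????????
???????????
???????????
???∘∘∙∘∙???
???∘∘∘∘⊞???
???≋∙⊚∘∘???
???∘∙∙∙∘???
???∘∘∙∙∙???
???∘∘∘⊛∘???
???????????
???????????

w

???????????
???????????
???????????
???≋∘∘∙∘∙??
???∘∘∘∘∘⊞??
???⊛≋⊚∙∘∘??
???∘∘∙∙∙∘??
???∘∘∘∙∙∙??
????∘∘∘⊛∘??
???????????
???????????

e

???????????
???????????
???????????
??≋∘∘∙∘∙???
??∘∘∘∘∘⊞???
??⊛≋∙⊚∘∘???
??∘∘∙∙∙∘???
??∘∘∘∙∙∙???
???∘∘∘⊛∘???
???????????
???????????

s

???????????
???????????
??≋∘∘∙∘∙???
??∘∘∘∘∘⊞???
??⊛≋∙∙∘∘???
??∘∘∙⊚∙∘???
??∘∘∘∙∙∙???
???∘∘∘⊛∘???
???????????
???????????
???????????

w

???????????
???????????
???≋∘∘∙∘∙??
???∘∘∘∘∘⊞??
???⊛≋∙∙∘∘??
???∘∘⊚∙∙∘??
???∘∘∘∙∙∙??
???≋∘∘∘⊛∘??
???????????
???????????
???????????

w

???????????
???????????
????≋∘∘∙∘∙?
???⊛∘∘∘∘∘⊞?
???∙⊛≋∙∙∘∘?
???∙∘⊚∙∙∙∘?
???≋∘∘∘∙∙∙?
???⊞≋∘∘∘⊛∘?
???????????
???????????
???????????

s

???????????
????≋∘∘∙∘∙?
???⊛∘∘∘∘∘⊞?
???∙⊛≋∙∙∘∘?
???∙∘∘∙∙∙∘?
???≋∘⊚∘∙∙∙?
???⊞≋∘∘∘⊛∘?
???∘∘≋≋∘???
???????????
???????????
???????????

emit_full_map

?≋∘∘∙∘∙
⊛∘∘∘∘∘⊞
∙⊛≋∙∙∘∘
∙∘∘∙∙∙∘
≋∘⊚∘∙∙∙
⊞≋∘∘∘⊛∘
∘∘≋≋∘??

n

???????????
???????????
????≋∘∘∙∘∙?
???⊛∘∘∘∘∘⊞?
???∙⊛≋∙∙∘∘?
???∙∘⊚∙∙∙∘?
???≋∘∘∘∙∙∙?
???⊞≋∘∘∘⊛∘?
???∘∘≋≋∘???
???????????
???????????

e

???????????
???????????
???≋∘∘∙∘∙??
??⊛∘∘∘∘∘⊞??
??∙⊛≋∙∙∘∘??
??∙∘∘⊚∙∙∘??
??≋∘∘∘∙∙∙??
??⊞≋∘∘∘⊛∘??
??∘∘≋≋∘????
???????????
???????????

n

???????????
???????????
???????????
???≋∘∘∙∘∙??
??⊛∘∘∘∘∘⊞??
??∙⊛≋⊚∙∘∘??
??∙∘∘∙∙∙∘??
??≋∘∘∘∙∙∙??
??⊞≋∘∘∘⊛∘??
??∘∘≋≋∘????
???????????

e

???????????
???????????
???????????
??≋∘∘∙∘∙???
?⊛∘∘∘∘∘⊞???
?∙⊛≋∙⊚∘∘???
?∙∘∘∙∙∙∘???
?≋∘∘∘∙∙∙???
?⊞≋∘∘∘⊛∘???
?∘∘≋≋∘?????
???????????

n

⊞⊞⊞⊞⊞⊞⊞⊞⊞⊞⊞
???????????
???????????
???∙⊞∘∘∘???
??≋∘∘∙∘∙???
?⊛∘∘∘⊚∘⊞???
?∙⊛≋∙∙∘∘???
?∙∘∘∙∙∙∘???
?≋∘∘∘∙∙∙???
?⊞≋∘∘∘⊛∘???
?∘∘≋≋∘?????

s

???????????
???????????
???∙⊞∘∘∘???
??≋∘∘∙∘∙???
?⊛∘∘∘∘∘⊞???
?∙⊛≋∙⊚∘∘???
?∙∘∘∙∙∙∘???
?≋∘∘∘∙∙∙???
?⊞≋∘∘∘⊛∘???
?∘∘≋≋∘?????
???????????

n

⊞⊞⊞⊞⊞⊞⊞⊞⊞⊞⊞
???????????
???????????
???∙⊞∘∘∘???
??≋∘∘∙∘∙???
?⊛∘∘∘⊚∘⊞???
?∙⊛≋∙∙∘∘???
?∙∘∘∙∙∙∘???
?≋∘∘∘∙∙∙???
?⊞≋∘∘∘⊛∘???
?∘∘≋≋∘?????

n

⊞⊞⊞⊞⊞⊞⊞⊞⊞⊞⊞
⊞⊞⊞⊞⊞⊞⊞⊞⊞⊞⊞
???????????
???∙∙⊛∘∙???
???∙⊞∘∘∘???
??≋∘∘⊚∘∙???
?⊛∘∘∘∘∘⊞???
?∙⊛≋∙∙∘∘???
?∙∘∘∙∙∙∘???
?≋∘∘∘∙∙∙???
?⊞≋∘∘∘⊛∘???

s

⊞⊞⊞⊞⊞⊞⊞⊞⊞⊞⊞
???????????
???∙∙⊛∘∙???
???∙⊞∘∘∘???
??≋∘∘∙∘∙???
?⊛∘∘∘⊚∘⊞???
?∙⊛≋∙∙∘∘???
?∙∘∘∙∙∙∘???
?≋∘∘∘∙∙∙???
?⊞≋∘∘∘⊛∘???
?∘∘≋≋∘?????

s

???????????
???∙∙⊛∘∙???
???∙⊞∘∘∘???
??≋∘∘∙∘∙???
?⊛∘∘∘∘∘⊞???
?∙⊛≋∙⊚∘∘???
?∙∘∘∙∙∙∘???
?≋∘∘∘∙∙∙???
?⊞≋∘∘∘⊛∘???
?∘∘≋≋∘?????
???????????

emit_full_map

??∙∙⊛∘∙
??∙⊞∘∘∘
?≋∘∘∙∘∙
⊛∘∘∘∘∘⊞
∙⊛≋∙⊚∘∘
∙∘∘∙∙∙∘
≋∘∘∘∙∙∙
⊞≋∘∘∘⊛∘
∘∘≋≋∘??

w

???????????
????∙∙⊛∘∙??
????∙⊞∘∘∘??
???≋∘∘∙∘∙??
??⊛∘∘∘∘∘⊞??
??∙⊛≋⊚∙∘∘??
??∙∘∘∙∙∙∘??
??≋∘∘∘∙∙∙??
??⊞≋∘∘∘⊛∘??
??∘∘≋≋∘????
???????????

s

????∙∙⊛∘∙??
????∙⊞∘∘∘??
???≋∘∘∙∘∙??
??⊛∘∘∘∘∘⊞??
??∙⊛≋∙∙∘∘??
??∙∘∘⊚∙∙∘??
??≋∘∘∘∙∙∙??
??⊞≋∘∘∘⊛∘??
??∘∘≋≋∘????
???????????
???????????

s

????∙⊞∘∘∘??
???≋∘∘∙∘∙??
??⊛∘∘∘∘∘⊞??
??∙⊛≋∙∙∘∘??
??∙∘∘∙∙∙∘??
??≋∘∘⊚∙∙∙??
??⊞≋∘∘∘⊛∘??
??∘∘≋≋∘⊛???
???????????
???????????
???????????

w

?????∙⊞∘∘∘?
????≋∘∘∙∘∙?
???⊛∘∘∘∘∘⊞?
???∙⊛≋∙∙∘∘?
???∙∘∘∙∙∙∘?
???≋∘⊚∘∙∙∙?
???⊞≋∘∘∘⊛∘?
???∘∘≋≋∘⊛??
???????????
???????????
???????????

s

????≋∘∘∙∘∙?
???⊛∘∘∘∘∘⊞?
???∙⊛≋∙∙∘∘?
???∙∘∘∙∙∙∘?
???≋∘∘∘∙∙∙?
???⊞≋⊚∘∘⊛∘?
???∘∘≋≋∘⊛??
???∘⊛⊛⊞∙???
???????????
???????????
???????????

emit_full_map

??∙∙⊛∘∙
??∙⊞∘∘∘
?≋∘∘∙∘∙
⊛∘∘∘∘∘⊞
∙⊛≋∙∙∘∘
∙∘∘∙∙∙∘
≋∘∘∘∙∙∙
⊞≋⊚∘∘⊛∘
∘∘≋≋∘⊛?
∘⊛⊛⊞∙??


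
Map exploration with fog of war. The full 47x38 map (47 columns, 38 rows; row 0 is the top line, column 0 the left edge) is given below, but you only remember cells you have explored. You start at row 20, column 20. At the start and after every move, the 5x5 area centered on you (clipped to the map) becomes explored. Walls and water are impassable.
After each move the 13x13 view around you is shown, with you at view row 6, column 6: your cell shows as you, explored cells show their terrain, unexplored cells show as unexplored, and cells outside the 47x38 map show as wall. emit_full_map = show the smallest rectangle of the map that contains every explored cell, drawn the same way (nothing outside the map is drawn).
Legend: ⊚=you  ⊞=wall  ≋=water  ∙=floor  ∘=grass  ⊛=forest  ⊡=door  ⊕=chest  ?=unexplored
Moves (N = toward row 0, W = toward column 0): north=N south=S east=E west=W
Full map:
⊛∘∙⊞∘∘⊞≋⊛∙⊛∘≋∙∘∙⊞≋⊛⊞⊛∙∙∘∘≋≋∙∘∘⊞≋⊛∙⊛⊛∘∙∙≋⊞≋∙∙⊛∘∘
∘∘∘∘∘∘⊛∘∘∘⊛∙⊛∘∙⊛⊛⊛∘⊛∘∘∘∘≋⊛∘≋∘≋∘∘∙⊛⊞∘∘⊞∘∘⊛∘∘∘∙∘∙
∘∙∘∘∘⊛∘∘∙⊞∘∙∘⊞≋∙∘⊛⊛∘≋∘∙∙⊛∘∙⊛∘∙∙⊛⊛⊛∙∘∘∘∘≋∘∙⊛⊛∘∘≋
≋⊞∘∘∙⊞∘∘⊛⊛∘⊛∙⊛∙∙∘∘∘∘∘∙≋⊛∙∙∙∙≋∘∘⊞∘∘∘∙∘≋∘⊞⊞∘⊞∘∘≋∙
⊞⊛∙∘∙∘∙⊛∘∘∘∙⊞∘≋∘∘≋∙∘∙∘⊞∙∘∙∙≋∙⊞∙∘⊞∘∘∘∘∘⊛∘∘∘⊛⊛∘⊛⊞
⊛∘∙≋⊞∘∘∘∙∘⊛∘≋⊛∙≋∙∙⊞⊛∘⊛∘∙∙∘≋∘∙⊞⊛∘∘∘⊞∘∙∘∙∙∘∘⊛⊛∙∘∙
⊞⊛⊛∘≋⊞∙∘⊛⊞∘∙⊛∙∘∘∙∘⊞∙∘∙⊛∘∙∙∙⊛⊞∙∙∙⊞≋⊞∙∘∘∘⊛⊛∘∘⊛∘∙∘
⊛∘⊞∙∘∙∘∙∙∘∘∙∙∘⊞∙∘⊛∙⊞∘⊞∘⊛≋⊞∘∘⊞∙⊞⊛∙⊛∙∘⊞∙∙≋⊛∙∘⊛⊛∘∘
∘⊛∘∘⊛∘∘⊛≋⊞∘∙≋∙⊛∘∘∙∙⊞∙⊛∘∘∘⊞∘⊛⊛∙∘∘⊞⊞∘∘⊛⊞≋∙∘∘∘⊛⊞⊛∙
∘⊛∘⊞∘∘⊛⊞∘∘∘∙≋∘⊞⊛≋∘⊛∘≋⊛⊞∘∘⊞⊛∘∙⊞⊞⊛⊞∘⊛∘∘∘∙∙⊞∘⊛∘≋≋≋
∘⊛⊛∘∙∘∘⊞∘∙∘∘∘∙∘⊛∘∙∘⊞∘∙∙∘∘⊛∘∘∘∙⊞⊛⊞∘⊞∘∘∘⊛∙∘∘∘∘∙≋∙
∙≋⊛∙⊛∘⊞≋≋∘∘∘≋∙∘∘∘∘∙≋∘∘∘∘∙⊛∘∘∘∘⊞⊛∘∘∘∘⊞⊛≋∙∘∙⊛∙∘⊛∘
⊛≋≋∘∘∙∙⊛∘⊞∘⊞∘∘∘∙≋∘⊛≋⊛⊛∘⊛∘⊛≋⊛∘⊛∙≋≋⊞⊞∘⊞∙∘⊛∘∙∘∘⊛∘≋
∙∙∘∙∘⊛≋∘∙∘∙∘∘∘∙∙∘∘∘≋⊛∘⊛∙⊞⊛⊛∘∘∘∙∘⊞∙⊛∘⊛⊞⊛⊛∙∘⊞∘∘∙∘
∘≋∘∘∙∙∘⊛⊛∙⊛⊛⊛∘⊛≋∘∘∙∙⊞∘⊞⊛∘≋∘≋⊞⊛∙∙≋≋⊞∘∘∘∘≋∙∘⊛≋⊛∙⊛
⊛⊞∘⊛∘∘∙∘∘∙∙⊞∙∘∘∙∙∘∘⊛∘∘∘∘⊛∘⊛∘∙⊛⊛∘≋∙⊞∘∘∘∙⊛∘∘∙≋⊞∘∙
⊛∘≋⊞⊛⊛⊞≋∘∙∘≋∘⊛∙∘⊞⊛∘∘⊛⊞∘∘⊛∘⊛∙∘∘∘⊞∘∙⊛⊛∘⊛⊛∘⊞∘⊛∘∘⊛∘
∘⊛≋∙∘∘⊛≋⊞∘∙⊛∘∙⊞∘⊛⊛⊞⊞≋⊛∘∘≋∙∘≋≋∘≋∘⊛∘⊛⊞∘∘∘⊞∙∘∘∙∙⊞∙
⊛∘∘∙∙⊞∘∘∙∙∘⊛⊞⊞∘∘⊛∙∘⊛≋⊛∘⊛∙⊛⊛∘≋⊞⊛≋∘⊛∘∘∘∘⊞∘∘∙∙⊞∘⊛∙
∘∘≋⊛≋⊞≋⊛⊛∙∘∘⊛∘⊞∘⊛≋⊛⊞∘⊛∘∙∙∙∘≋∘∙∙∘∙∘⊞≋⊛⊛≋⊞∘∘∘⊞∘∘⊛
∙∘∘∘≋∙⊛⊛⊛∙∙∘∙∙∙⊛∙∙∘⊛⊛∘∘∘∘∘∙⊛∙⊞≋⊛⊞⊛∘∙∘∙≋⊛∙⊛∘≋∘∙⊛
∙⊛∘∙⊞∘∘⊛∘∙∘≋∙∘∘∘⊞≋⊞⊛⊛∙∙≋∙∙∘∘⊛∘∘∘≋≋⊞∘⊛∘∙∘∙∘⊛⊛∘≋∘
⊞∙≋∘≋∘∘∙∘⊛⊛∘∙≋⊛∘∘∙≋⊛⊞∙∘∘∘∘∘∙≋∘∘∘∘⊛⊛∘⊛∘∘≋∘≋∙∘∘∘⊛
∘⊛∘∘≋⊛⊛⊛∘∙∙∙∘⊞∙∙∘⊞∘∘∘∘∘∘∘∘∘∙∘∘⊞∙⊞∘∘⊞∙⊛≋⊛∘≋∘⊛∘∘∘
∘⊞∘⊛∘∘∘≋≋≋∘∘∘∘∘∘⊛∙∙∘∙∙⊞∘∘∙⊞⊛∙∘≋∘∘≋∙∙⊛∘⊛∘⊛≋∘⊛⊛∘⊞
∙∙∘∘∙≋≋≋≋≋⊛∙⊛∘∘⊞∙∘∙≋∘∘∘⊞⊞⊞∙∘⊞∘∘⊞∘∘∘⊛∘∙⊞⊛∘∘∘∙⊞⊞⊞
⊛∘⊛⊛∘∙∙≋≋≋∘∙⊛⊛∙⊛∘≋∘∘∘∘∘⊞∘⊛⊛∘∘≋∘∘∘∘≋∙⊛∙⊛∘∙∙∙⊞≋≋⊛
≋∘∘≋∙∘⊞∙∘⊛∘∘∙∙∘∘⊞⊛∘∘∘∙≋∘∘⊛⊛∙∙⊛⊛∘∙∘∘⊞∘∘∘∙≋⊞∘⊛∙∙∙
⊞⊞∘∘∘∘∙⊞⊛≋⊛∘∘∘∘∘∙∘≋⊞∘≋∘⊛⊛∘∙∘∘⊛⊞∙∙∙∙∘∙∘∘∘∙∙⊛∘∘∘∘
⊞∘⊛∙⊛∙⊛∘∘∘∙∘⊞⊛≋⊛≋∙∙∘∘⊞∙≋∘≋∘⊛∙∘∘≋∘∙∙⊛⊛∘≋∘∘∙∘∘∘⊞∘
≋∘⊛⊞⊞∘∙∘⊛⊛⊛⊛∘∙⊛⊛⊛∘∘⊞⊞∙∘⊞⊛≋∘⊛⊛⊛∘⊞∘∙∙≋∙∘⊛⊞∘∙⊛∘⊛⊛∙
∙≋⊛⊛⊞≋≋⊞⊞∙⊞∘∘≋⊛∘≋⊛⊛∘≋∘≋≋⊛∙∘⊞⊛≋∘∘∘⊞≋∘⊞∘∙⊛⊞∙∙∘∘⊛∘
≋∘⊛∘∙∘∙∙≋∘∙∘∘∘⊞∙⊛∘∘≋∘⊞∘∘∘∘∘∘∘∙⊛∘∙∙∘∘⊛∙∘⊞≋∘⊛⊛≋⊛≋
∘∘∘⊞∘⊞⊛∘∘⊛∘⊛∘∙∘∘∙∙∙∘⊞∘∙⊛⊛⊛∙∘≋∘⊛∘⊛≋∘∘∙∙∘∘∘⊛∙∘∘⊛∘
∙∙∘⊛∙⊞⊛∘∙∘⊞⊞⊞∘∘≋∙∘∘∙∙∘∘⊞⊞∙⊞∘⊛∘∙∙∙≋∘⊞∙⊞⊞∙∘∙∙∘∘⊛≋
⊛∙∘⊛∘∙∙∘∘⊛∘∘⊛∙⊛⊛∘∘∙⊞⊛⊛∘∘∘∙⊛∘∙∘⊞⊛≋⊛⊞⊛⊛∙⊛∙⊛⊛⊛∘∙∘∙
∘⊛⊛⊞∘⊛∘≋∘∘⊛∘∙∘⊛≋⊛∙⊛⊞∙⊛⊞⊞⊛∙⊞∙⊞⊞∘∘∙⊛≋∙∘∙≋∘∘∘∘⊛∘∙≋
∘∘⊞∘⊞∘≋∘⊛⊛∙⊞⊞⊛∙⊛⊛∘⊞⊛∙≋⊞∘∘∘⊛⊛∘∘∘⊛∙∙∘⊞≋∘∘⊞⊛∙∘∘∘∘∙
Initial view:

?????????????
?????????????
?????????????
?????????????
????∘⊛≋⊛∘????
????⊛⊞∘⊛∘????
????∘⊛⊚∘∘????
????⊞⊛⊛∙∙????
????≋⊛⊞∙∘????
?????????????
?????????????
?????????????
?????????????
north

?????????????
?????????????
?????????????
?????????????
????⊞⊞≋⊛∘????
????∘⊛≋⊛∘????
????⊛⊞⊚⊛∘????
????∘⊛⊛∘∘????
????⊞⊛⊛∙∙????
????≋⊛⊞∙∘????
?????????????
?????????????
?????????????

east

?????????????
?????????????
?????????????
?????????????
???⊞⊞≋⊛∘∘????
???∘⊛≋⊛∘⊛????
???⊛⊞∘⊚∘∙????
???∘⊛⊛∘∘∘????
???⊞⊛⊛∙∙≋????
???≋⊛⊞∙∘?????
?????????????
?????????????
?????????????

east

?????????????
?????????????
?????????????
?????????????
??⊞⊞≋⊛∘∘≋????
??∘⊛≋⊛∘⊛∙????
??⊛⊞∘⊛⊚∙∙????
??∘⊛⊛∘∘∘∘????
??⊞⊛⊛∙∙≋∙????
??≋⊛⊞∙∘??????
?????????????
?????????????
?????????????

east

?????????????
?????????????
?????????????
?????????????
?⊞⊞≋⊛∘∘≋∙????
?∘⊛≋⊛∘⊛∙⊛????
?⊛⊞∘⊛∘⊚∙∙????
?∘⊛⊛∘∘∘∘∘????
?⊞⊛⊛∙∙≋∙∙????
?≋⊛⊞∙∘???????
?????????????
?????????????
?????????????

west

?????????????
?????????????
?????????????
?????????????
??⊞⊞≋⊛∘∘≋∙???
??∘⊛≋⊛∘⊛∙⊛???
??⊛⊞∘⊛⊚∙∙∙???
??∘⊛⊛∘∘∘∘∘???
??⊞⊛⊛∙∙≋∙∙???
??≋⊛⊞∙∘??????
?????????????
?????????????
?????????????

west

?????????????
?????????????
?????????????
?????????????
???⊞⊞≋⊛∘∘≋∙??
???∘⊛≋⊛∘⊛∙⊛??
???⊛⊞∘⊚∘∙∙∙??
???∘⊛⊛∘∘∘∘∘??
???⊞⊛⊛∙∙≋∙∙??
???≋⊛⊞∙∘?????
?????????????
?????????????
?????????????

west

?????????????
?????????????
?????????????
?????????????
????⊞⊞≋⊛∘∘≋∙?
????∘⊛≋⊛∘⊛∙⊛?
????⊛⊞⊚⊛∘∙∙∙?
????∘⊛⊛∘∘∘∘∘?
????⊞⊛⊛∙∙≋∙∙?
????≋⊛⊞∙∘????
?????????????
?????????????
?????????????

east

?????????????
?????????????
?????????????
?????????????
???⊞⊞≋⊛∘∘≋∙??
???∘⊛≋⊛∘⊛∙⊛??
???⊛⊞∘⊚∘∙∙∙??
???∘⊛⊛∘∘∘∘∘??
???⊞⊛⊛∙∙≋∙∙??
???≋⊛⊞∙∘?????
?????????????
?????????????
?????????????

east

?????????????
?????????????
?????????????
?????????????
??⊞⊞≋⊛∘∘≋∙???
??∘⊛≋⊛∘⊛∙⊛???
??⊛⊞∘⊛⊚∙∙∙???
??∘⊛⊛∘∘∘∘∘???
??⊞⊛⊛∙∙≋∙∙???
??≋⊛⊞∙∘??????
?????????????
?????????????
?????????????

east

?????????????
?????????????
?????????????
?????????????
?⊞⊞≋⊛∘∘≋∙????
?∘⊛≋⊛∘⊛∙⊛????
?⊛⊞∘⊛∘⊚∙∙????
?∘⊛⊛∘∘∘∘∘????
?⊞⊛⊛∙∙≋∙∙????
?≋⊛⊞∙∘???????
?????????????
?????????????
?????????????

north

?????????????
?????????????
?????????????
?????????????
????⊞∘∘⊛∘????
?⊞⊞≋⊛∘∘≋∙????
?∘⊛≋⊛∘⊚∙⊛????
?⊛⊞∘⊛∘∙∙∙????
?∘⊛⊛∘∘∘∘∘????
?⊞⊛⊛∙∙≋∙∙????
?≋⊛⊞∙∘???????
?????????????
?????????????

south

?????????????
?????????????
?????????????
????⊞∘∘⊛∘????
?⊞⊞≋⊛∘∘≋∙????
?∘⊛≋⊛∘⊛∙⊛????
?⊛⊞∘⊛∘⊚∙∙????
?∘⊛⊛∘∘∘∘∘????
?⊞⊛⊛∙∙≋∙∙????
?≋⊛⊞∙∘???????
?????????????
?????????????
?????????????

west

?????????????
?????????????
?????????????
?????⊞∘∘⊛∘???
??⊞⊞≋⊛∘∘≋∙???
??∘⊛≋⊛∘⊛∙⊛???
??⊛⊞∘⊛⊚∙∙∙???
??∘⊛⊛∘∘∘∘∘???
??⊞⊛⊛∙∙≋∙∙???
??≋⊛⊞∙∘??????
?????????????
?????????????
?????????????

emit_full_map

???⊞∘∘⊛∘
⊞⊞≋⊛∘∘≋∙
∘⊛≋⊛∘⊛∙⊛
⊛⊞∘⊛⊚∙∙∙
∘⊛⊛∘∘∘∘∘
⊞⊛⊛∙∙≋∙∙
≋⊛⊞∙∘???

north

?????????????
?????????????
?????????????
?????????????
????⊛⊞∘∘⊛∘???
??⊞⊞≋⊛∘∘≋∙???
??∘⊛≋⊛⊚⊛∙⊛???
??⊛⊞∘⊛∘∙∙∙???
??∘⊛⊛∘∘∘∘∘???
??⊞⊛⊛∙∙≋∙∙???
??≋⊛⊞∙∘??????
?????????????
?????????????

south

?????????????
?????????????
?????????????
????⊛⊞∘∘⊛∘???
??⊞⊞≋⊛∘∘≋∙???
??∘⊛≋⊛∘⊛∙⊛???
??⊛⊞∘⊛⊚∙∙∙???
??∘⊛⊛∘∘∘∘∘???
??⊞⊛⊛∙∙≋∙∙???
??≋⊛⊞∙∘??????
?????????????
?????????????
?????????????

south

?????????????
?????????????
????⊛⊞∘∘⊛∘???
??⊞⊞≋⊛∘∘≋∙???
??∘⊛≋⊛∘⊛∙⊛???
??⊛⊞∘⊛∘∙∙∙???
??∘⊛⊛∘⊚∘∘∘???
??⊞⊛⊛∙∙≋∙∙???
??≋⊛⊞∙∘∘∘????
?????????????
?????????????
?????????????
?????????????

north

?????????????
?????????????
?????????????
????⊛⊞∘∘⊛∘???
??⊞⊞≋⊛∘∘≋∙???
??∘⊛≋⊛∘⊛∙⊛???
??⊛⊞∘⊛⊚∙∙∙???
??∘⊛⊛∘∘∘∘∘???
??⊞⊛⊛∙∙≋∙∙???
??≋⊛⊞∙∘∘∘????
?????????????
?????????????
?????????????

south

?????????????
?????????????
????⊛⊞∘∘⊛∘???
??⊞⊞≋⊛∘∘≋∙???
??∘⊛≋⊛∘⊛∙⊛???
??⊛⊞∘⊛∘∙∙∙???
??∘⊛⊛∘⊚∘∘∘???
??⊞⊛⊛∙∙≋∙∙???
??≋⊛⊞∙∘∘∘????
?????????????
?????????????
?????????????
?????????????

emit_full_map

??⊛⊞∘∘⊛∘
⊞⊞≋⊛∘∘≋∙
∘⊛≋⊛∘⊛∙⊛
⊛⊞∘⊛∘∙∙∙
∘⊛⊛∘⊚∘∘∘
⊞⊛⊛∙∙≋∙∙
≋⊛⊞∙∘∘∘?


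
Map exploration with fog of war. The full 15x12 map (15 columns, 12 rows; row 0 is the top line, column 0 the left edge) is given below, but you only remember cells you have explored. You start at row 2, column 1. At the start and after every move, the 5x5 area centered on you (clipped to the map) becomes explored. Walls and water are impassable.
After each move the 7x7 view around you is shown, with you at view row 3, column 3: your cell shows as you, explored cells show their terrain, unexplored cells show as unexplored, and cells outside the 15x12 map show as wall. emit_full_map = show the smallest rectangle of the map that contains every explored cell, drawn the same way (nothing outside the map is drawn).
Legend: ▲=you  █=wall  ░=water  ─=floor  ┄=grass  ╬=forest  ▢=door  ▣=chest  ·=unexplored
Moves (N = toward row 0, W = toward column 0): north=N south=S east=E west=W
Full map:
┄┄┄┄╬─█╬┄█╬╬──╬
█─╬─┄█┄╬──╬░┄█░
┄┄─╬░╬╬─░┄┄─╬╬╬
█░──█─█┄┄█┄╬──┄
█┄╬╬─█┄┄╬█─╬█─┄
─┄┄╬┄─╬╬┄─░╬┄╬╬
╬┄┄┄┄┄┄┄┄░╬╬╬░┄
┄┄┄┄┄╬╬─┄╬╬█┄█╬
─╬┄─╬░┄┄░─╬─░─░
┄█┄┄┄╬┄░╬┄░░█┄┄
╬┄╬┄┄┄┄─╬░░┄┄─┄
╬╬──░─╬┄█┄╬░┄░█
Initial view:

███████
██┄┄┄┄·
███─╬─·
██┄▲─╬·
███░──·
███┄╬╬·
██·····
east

███████
█┄┄┄┄╬·
██─╬─┄·
█┄┄▲╬░·
██░──█·
██┄╬╬─·
█······

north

███████
███████
█┄┄┄┄╬·
██─▲─┄·
█┄┄─╬░·
██░──█·
██┄╬╬─·

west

███████
███████
██┄┄┄┄╬
███▲╬─┄
██┄┄─╬░
███░──█
███┄╬╬─

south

███████
██┄┄┄┄╬
███─╬─┄
██┄▲─╬░
███░──█
███┄╬╬─
██·····

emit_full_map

┄┄┄┄╬
█─╬─┄
┄▲─╬░
█░──█
█┄╬╬─

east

███████
█┄┄┄┄╬·
██─╬─┄·
█┄┄▲╬░·
██░──█·
██┄╬╬─·
█······

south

█┄┄┄┄╬·
██─╬─┄·
█┄┄─╬░·
██░▲─█·
██┄╬╬─·
█─┄┄╬┄·
█······

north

███████
█┄┄┄┄╬·
██─╬─┄·
█┄┄▲╬░·
██░──█·
██┄╬╬─·
█─┄┄╬┄·

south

█┄┄┄┄╬·
██─╬─┄·
█┄┄─╬░·
██░▲─█·
██┄╬╬─·
█─┄┄╬┄·
█······

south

██─╬─┄·
█┄┄─╬░·
██░──█·
██┄▲╬─·
█─┄┄╬┄·
█╬┄┄┄┄·
█······

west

███─╬─┄
██┄┄─╬░
███░──█
███▲╬╬─
██─┄┄╬┄
██╬┄┄┄┄
██·····

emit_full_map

┄┄┄┄╬
█─╬─┄
┄┄─╬░
█░──█
█▲╬╬─
─┄┄╬┄
╬┄┄┄┄

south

██┄┄─╬░
███░──█
███┄╬╬─
██─▲┄╬┄
██╬┄┄┄┄
██┄┄┄┄·
██·····

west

███┄┄─╬
████░──
████┄╬╬
███▲┄┄╬
███╬┄┄┄
███┄┄┄┄
███····

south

████░──
████┄╬╬
███─┄┄╬
███▲┄┄┄
███┄┄┄┄
███─╬┄·
███····

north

███┄┄─╬
████░──
████┄╬╬
███▲┄┄╬
███╬┄┄┄
███┄┄┄┄
███─╬┄·

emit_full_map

┄┄┄┄╬
█─╬─┄
┄┄─╬░
█░──█
█┄╬╬─
▲┄┄╬┄
╬┄┄┄┄
┄┄┄┄·
─╬┄··


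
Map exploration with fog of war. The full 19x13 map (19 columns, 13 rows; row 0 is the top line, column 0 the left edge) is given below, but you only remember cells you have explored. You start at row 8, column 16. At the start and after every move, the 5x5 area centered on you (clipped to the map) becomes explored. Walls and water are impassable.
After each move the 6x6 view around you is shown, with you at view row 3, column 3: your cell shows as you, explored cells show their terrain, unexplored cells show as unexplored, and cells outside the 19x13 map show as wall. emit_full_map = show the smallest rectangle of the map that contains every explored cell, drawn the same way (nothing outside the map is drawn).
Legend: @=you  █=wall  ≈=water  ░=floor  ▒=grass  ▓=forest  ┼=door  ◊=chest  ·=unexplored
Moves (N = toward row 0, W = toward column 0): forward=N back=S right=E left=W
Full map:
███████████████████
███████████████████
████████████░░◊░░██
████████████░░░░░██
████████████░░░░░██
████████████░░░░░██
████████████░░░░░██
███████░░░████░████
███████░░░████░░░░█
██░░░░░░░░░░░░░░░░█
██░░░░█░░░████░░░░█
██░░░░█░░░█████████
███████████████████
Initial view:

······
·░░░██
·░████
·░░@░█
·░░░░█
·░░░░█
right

·····█
░░░███
░█████
░░░@██
░░░░██
░░░░██

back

░░░███
░█████
░░░░██
░░░@██
░░░░██
·█████

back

░█████
░░░░██
░░░░██
░░░@██
·█████
·█████

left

·░████
·░░░░█
·░░░░█
·░░@░█
·█████
·█████

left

··░███
·█░░░░
·░░░░░
·█░@░░
·█████
·█████

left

···░██
·██░░░
·░░░░░
·██@░░
·█████
·█████

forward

···░░░
·██░██
·██░░░
·░░@░░
·██░░░
·█████

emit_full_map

··░░░██
██░████
██░░░░█
░░@░░░█
██░░░░█
███████
███████


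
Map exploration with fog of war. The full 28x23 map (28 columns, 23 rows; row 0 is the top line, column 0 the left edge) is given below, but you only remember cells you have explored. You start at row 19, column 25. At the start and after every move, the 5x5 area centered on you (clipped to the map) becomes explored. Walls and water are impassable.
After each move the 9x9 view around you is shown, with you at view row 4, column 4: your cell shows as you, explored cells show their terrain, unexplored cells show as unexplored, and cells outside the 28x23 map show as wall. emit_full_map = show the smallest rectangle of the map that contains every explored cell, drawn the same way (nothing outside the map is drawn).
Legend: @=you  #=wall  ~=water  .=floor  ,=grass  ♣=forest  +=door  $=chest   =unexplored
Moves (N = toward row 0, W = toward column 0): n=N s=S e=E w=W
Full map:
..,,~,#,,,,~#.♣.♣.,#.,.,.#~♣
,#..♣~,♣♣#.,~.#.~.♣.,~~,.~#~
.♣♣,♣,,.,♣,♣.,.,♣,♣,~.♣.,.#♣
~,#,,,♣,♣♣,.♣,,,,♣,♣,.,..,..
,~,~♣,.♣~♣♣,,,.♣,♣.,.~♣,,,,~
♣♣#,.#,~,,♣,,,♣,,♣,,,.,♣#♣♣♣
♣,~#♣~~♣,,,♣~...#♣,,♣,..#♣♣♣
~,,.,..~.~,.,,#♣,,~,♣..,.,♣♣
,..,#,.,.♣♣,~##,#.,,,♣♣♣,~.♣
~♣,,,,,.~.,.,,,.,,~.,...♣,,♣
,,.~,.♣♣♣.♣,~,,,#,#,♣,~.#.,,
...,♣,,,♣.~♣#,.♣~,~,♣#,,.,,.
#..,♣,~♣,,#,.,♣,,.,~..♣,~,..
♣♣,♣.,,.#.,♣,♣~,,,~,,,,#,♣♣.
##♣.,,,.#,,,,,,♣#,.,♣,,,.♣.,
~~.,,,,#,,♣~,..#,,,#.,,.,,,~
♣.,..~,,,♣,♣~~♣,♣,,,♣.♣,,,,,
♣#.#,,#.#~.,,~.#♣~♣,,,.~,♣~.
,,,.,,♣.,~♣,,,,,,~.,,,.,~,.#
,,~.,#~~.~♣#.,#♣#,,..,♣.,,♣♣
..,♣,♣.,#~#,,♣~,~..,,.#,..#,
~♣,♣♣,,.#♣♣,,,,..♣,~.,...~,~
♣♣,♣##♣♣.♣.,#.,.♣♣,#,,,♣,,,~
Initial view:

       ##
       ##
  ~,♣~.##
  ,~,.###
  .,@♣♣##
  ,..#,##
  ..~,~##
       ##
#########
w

        #
        #
  .~,♣~.#
  .,~,.##
  ♣.@,♣♣#
  #,..#,#
  ...~,~#
        #
#########

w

         
         
  ,.~,♣~.
  ,.,~,.#
  ,♣@,,♣♣
  .#,..#,
  ,...~,~
         
#########

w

         
         
  ,,.~,♣~
  ,,.,~,.
  .,@.,,♣
  ,.#,..#
  .,...~,
         
#########

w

         
         
  ,,,.~,♣
  ,,,.,~,
  ..@♣.,,
  ,,.#,..
  ~.,...~
         
#########

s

         
  ,,,.~,♣
  ,,,.,~,
  ..,♣.,,
  ,,@#,..
  ~.,...~
  #,,,♣  
#########
#########

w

         
   ,,,.~,
  .,,,.,~
  ,..,♣.,
  .,@.#,.
  ,~.,...
  ,#,,,♣ 
#########
#########

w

         
    ,,,.~
  ~.,,,.,
  ,,..,♣.
  ..@,.#,
  ♣,~.,..
  ♣,#,,,♣
#########
#########

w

         
     ,,,.
  ,~.,,,.
  #,,..,♣
  ~.@,,.#
  .♣,~.,.
  ♣♣,#,,,
#########
#########

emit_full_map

   ,,,.~,♣~.
,~.,,,.,~,.#
#,,..,♣.,,♣♣
~.@,,.#,..#,
.♣,~.,...~,~
♣♣,#,,,♣    

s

     ,,,.
  ,~.,,,.
  #,,..,♣
  ~..,,.#
  .♣@~.,.
  ♣♣,#,,,
#########
#########
#########

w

      ,,,
   ,~.,,,
  ♣#,,..,
  ,~..,,.
  ..@,~.,
  .♣♣,#,,
#########
#########
#########

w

       ,,
    ,~.,,
  #♣#,,..
  ~,~..,,
  ,.@♣,~.
  ,.♣♣,#,
#########
#########
#########

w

        ,
     ,~.,
  ,#♣#,,.
  ♣~,~..,
  ,,@.♣,~
  .,.♣♣,#
#########
#########
#########

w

         
      ,~.
  .,#♣#,,
  ,♣~,~..
  ,,@..♣,
  #.,.♣♣,
#########
#########
#########

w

         
       ,~
  #.,#♣#,
  ,,♣~,~.
  ,,@,..♣
  ,#.,.♣♣
#########
#########
#########

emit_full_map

        ,,,.~,♣~.
     ,~.,,,.,~,.#
#.,#♣#,,..,♣.,,♣♣
,,♣~,~..,,.#,..#,
,,@,..♣,~.,...~,~
,#.,.♣♣,#,,,♣    

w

         
        ,
  ♣#.,#♣#
  #,,♣~,~
  ♣,@,,..
  .,#.,.♣
#########
#########
#########

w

         
         
  ~♣#.,#♣
  ~#,,♣~,
  ♣♣@,,,.
  ♣.,#.,.
#########
#########
#########

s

         
  ~♣#.,#♣
  ~#,,♣~,
  ♣♣,,,,.
  ♣.@#.,.
#########
#########
#########
#########

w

         
   ~♣#.,#
  #~#,,♣~
  #♣♣,,,,
  .♣@,#.,
#########
#########
#########
#########

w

         
    ~♣#.,
  ,#~#,,♣
  .#♣♣,,,
  ♣.@.,#.
#########
#########
#########
#########

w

         
     ~♣#.
  .,#~#,,
  ,.#♣♣,,
  ♣♣@♣.,#
#########
#########
#########
#########

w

         
      ~♣#
  ♣.,#~#,
  ,,.#♣♣,
  #♣@.♣.,
#########
#########
#########
#########

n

         
         
  #~~.~♣#
  ♣.,#~#,
  ,,@#♣♣,
  #♣♣.♣.,
#########
#########
#########

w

         
         
  ,#~~.~♣
  ,♣.,#~#
  ♣,@.#♣♣
  ##♣♣.♣.
#########
#########
#########

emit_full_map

               ,,,.~,♣~.
            ,~.,,,.,~,.#
,#~~.~♣#.,#♣#,,..,♣.,,♣♣
,♣.,#~#,,♣~,~..,,.#,..#,
♣,@.#♣♣,,,,..♣,~.,...~,~
##♣♣.♣.,#.,.♣♣,#,,,♣    

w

         
         
  .,#~~.~
  ♣,♣.,#~
  ♣♣@,.#♣
  ♣##♣♣.♣
#########
#########
#########

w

         
         
  ~.,#~~.
  ,♣,♣.,#
  ,♣@,,.#
  ,♣##♣♣.
#########
#########
#########

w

#        
#        
# ,~.,#~~
# .,♣,♣.,
# ♣,@♣,,.
# ♣,♣##♣♣
#########
#########
#########

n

#        
#        
# ,,.,,  
# ,~.,#~~
# .,@,♣.,
# ♣,♣♣,,.
# ♣,♣##♣♣
#########
#########

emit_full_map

                  ,,,.~,♣~.
,,.,,          ,~.,,,.,~,.#
,~.,#~~.~♣#.,#♣#,,..,♣.,,♣♣
.,@,♣.,#~#,,♣~,~..,,.#,..#,
♣,♣♣,,.#♣♣,,,,..♣,~.,...~,~
♣,♣##♣♣.♣.,#.,.♣♣,#,,,♣    


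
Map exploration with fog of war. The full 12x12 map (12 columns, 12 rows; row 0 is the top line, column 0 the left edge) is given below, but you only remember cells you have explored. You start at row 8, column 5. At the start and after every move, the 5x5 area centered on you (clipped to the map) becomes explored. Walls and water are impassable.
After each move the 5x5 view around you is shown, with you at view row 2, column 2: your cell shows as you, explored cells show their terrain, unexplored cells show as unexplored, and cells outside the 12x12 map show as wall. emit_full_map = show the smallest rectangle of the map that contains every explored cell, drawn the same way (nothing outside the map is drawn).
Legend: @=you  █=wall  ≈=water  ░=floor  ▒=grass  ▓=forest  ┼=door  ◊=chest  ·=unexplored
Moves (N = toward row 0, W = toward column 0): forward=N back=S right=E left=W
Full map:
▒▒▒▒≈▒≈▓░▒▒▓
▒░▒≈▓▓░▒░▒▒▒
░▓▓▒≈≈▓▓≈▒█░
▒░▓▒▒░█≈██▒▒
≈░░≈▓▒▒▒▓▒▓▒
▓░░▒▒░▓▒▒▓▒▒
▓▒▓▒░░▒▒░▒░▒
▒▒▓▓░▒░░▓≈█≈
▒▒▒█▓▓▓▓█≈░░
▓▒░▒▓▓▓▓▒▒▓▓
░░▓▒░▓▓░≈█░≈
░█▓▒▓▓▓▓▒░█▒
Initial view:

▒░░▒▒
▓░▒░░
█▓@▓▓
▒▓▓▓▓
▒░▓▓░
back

▓░▒░░
█▓▓▓▓
▒▓@▓▓
▒░▓▓░
▒▓▓▓▓

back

█▓▓▓▓
▒▓▓▓▓
▒░@▓░
▒▓▓▓▓
█████

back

▒▓▓▓▓
▒░▓▓░
▒▓@▓▓
█████
█████

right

▓▓▓▓▒
░▓▓░≈
▓▓@▓▒
█████
█████

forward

▓▓▓▓█
▓▓▓▓▒
░▓@░≈
▓▓▓▓▒
█████

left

█▓▓▓▓
▒▓▓▓▓
▒░@▓░
▒▓▓▓▓
█████

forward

▓░▒░░
█▓▓▓▓
▒▓@▓▓
▒░▓▓░
▒▓▓▓▓

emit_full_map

▒░░▒▒·
▓░▒░░·
█▓▓▓▓█
▒▓@▓▓▒
▒░▓▓░≈
▒▓▓▓▓▒

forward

▒░░▒▒
▓░▒░░
█▓@▓▓
▒▓▓▓▓
▒░▓▓░

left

▓▒░░▒
▓▓░▒░
▒█@▓▓
░▒▓▓▓
▓▒░▓▓

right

▒░░▒▒
▓░▒░░
█▓@▓▓
▒▓▓▓▓
▒░▓▓░

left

▓▒░░▒
▓▓░▒░
▒█@▓▓
░▒▓▓▓
▓▒░▓▓

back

▓▓░▒░
▒█▓▓▓
░▒@▓▓
▓▒░▓▓
▓▒▓▓▓

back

▒█▓▓▓
░▒▓▓▓
▓▒@▓▓
▓▒▓▓▓
█████

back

░▒▓▓▓
▓▒░▓▓
▓▒@▓▓
█████
█████

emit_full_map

▓▒░░▒▒·
▓▓░▒░░·
▒█▓▓▓▓█
░▒▓▓▓▓▒
▓▒░▓▓░≈
▓▒@▓▓▓▒

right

▒▓▓▓▓
▒░▓▓░
▒▓@▓▓
█████
█████

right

▓▓▓▓▒
░▓▓░≈
▓▓@▓▒
█████
█████


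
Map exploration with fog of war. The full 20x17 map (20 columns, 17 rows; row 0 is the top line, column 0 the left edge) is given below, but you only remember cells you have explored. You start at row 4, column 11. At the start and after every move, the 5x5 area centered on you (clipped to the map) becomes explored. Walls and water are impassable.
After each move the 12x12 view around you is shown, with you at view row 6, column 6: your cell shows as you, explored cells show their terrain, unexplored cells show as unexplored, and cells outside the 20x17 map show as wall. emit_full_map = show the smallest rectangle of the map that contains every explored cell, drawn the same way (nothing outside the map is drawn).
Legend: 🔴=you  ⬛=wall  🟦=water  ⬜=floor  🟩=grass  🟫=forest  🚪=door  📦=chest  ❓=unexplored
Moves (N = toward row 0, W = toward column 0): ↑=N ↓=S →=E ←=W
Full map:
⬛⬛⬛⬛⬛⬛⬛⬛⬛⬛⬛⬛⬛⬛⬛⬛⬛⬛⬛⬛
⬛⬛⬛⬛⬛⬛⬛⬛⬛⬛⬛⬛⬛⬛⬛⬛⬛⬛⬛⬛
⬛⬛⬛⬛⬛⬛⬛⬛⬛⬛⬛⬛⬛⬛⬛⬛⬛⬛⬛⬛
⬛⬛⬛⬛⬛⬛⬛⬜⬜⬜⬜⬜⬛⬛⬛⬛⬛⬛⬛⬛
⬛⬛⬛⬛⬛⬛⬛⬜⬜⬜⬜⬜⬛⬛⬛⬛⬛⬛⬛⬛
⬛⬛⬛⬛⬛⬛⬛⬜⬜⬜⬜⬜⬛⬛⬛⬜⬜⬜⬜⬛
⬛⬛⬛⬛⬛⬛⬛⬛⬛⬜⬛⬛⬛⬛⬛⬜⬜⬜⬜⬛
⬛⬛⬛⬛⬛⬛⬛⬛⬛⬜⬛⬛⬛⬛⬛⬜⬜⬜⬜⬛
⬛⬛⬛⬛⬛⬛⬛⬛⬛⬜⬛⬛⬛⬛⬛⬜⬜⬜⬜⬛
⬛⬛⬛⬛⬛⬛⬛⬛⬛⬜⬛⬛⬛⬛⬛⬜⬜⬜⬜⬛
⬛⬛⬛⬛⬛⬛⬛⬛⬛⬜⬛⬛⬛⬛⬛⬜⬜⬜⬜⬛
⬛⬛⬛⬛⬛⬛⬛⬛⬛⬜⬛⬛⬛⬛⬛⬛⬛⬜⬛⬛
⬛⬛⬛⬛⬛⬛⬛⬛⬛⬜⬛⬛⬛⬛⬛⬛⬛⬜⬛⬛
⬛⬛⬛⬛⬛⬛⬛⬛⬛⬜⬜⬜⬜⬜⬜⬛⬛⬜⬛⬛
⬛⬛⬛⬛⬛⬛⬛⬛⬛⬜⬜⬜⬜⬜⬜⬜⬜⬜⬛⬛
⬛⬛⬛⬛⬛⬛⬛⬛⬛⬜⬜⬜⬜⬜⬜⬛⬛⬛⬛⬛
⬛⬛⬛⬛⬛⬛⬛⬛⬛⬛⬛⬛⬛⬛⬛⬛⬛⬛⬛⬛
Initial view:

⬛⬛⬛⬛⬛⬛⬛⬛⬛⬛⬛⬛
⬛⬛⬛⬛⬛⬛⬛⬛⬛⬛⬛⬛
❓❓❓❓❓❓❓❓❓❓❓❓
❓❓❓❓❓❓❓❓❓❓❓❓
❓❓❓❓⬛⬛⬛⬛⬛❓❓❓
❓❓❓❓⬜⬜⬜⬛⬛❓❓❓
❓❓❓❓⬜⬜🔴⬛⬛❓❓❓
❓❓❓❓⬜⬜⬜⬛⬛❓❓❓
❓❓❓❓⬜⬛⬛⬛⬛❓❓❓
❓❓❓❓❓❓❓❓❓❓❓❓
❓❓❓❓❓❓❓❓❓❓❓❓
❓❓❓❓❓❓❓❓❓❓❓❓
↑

⬛⬛⬛⬛⬛⬛⬛⬛⬛⬛⬛⬛
⬛⬛⬛⬛⬛⬛⬛⬛⬛⬛⬛⬛
⬛⬛⬛⬛⬛⬛⬛⬛⬛⬛⬛⬛
❓❓❓❓❓❓❓❓❓❓❓❓
❓❓❓❓⬛⬛⬛⬛⬛❓❓❓
❓❓❓❓⬛⬛⬛⬛⬛❓❓❓
❓❓❓❓⬜⬜🔴⬛⬛❓❓❓
❓❓❓❓⬜⬜⬜⬛⬛❓❓❓
❓❓❓❓⬜⬜⬜⬛⬛❓❓❓
❓❓❓❓⬜⬛⬛⬛⬛❓❓❓
❓❓❓❓❓❓❓❓❓❓❓❓
❓❓❓❓❓❓❓❓❓❓❓❓

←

⬛⬛⬛⬛⬛⬛⬛⬛⬛⬛⬛⬛
⬛⬛⬛⬛⬛⬛⬛⬛⬛⬛⬛⬛
⬛⬛⬛⬛⬛⬛⬛⬛⬛⬛⬛⬛
❓❓❓❓❓❓❓❓❓❓❓❓
❓❓❓❓⬛⬛⬛⬛⬛⬛❓❓
❓❓❓❓⬛⬛⬛⬛⬛⬛❓❓
❓❓❓❓⬜⬜🔴⬜⬛⬛❓❓
❓❓❓❓⬜⬜⬜⬜⬛⬛❓❓
❓❓❓❓⬜⬜⬜⬜⬛⬛❓❓
❓❓❓❓❓⬜⬛⬛⬛⬛❓❓
❓❓❓❓❓❓❓❓❓❓❓❓
❓❓❓❓❓❓❓❓❓❓❓❓

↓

⬛⬛⬛⬛⬛⬛⬛⬛⬛⬛⬛⬛
⬛⬛⬛⬛⬛⬛⬛⬛⬛⬛⬛⬛
❓❓❓❓❓❓❓❓❓❓❓❓
❓❓❓❓⬛⬛⬛⬛⬛⬛❓❓
❓❓❓❓⬛⬛⬛⬛⬛⬛❓❓
❓❓❓❓⬜⬜⬜⬜⬛⬛❓❓
❓❓❓❓⬜⬜🔴⬜⬛⬛❓❓
❓❓❓❓⬜⬜⬜⬜⬛⬛❓❓
❓❓❓❓⬛⬜⬛⬛⬛⬛❓❓
❓❓❓❓❓❓❓❓❓❓❓❓
❓❓❓❓❓❓❓❓❓❓❓❓
❓❓❓❓❓❓❓❓❓❓❓❓

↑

⬛⬛⬛⬛⬛⬛⬛⬛⬛⬛⬛⬛
⬛⬛⬛⬛⬛⬛⬛⬛⬛⬛⬛⬛
⬛⬛⬛⬛⬛⬛⬛⬛⬛⬛⬛⬛
❓❓❓❓❓❓❓❓❓❓❓❓
❓❓❓❓⬛⬛⬛⬛⬛⬛❓❓
❓❓❓❓⬛⬛⬛⬛⬛⬛❓❓
❓❓❓❓⬜⬜🔴⬜⬛⬛❓❓
❓❓❓❓⬜⬜⬜⬜⬛⬛❓❓
❓❓❓❓⬜⬜⬜⬜⬛⬛❓❓
❓❓❓❓⬛⬜⬛⬛⬛⬛❓❓
❓❓❓❓❓❓❓❓❓❓❓❓
❓❓❓❓❓❓❓❓❓❓❓❓

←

⬛⬛⬛⬛⬛⬛⬛⬛⬛⬛⬛⬛
⬛⬛⬛⬛⬛⬛⬛⬛⬛⬛⬛⬛
⬛⬛⬛⬛⬛⬛⬛⬛⬛⬛⬛⬛
❓❓❓❓❓❓❓❓❓❓❓❓
❓❓❓❓⬛⬛⬛⬛⬛⬛⬛❓
❓❓❓❓⬛⬛⬛⬛⬛⬛⬛❓
❓❓❓❓⬜⬜🔴⬜⬜⬛⬛❓
❓❓❓❓⬜⬜⬜⬜⬜⬛⬛❓
❓❓❓❓⬜⬜⬜⬜⬜⬛⬛❓
❓❓❓❓❓⬛⬜⬛⬛⬛⬛❓
❓❓❓❓❓❓❓❓❓❓❓❓
❓❓❓❓❓❓❓❓❓❓❓❓

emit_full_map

⬛⬛⬛⬛⬛⬛⬛
⬛⬛⬛⬛⬛⬛⬛
⬜⬜🔴⬜⬜⬛⬛
⬜⬜⬜⬜⬜⬛⬛
⬜⬜⬜⬜⬜⬛⬛
❓⬛⬜⬛⬛⬛⬛

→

⬛⬛⬛⬛⬛⬛⬛⬛⬛⬛⬛⬛
⬛⬛⬛⬛⬛⬛⬛⬛⬛⬛⬛⬛
⬛⬛⬛⬛⬛⬛⬛⬛⬛⬛⬛⬛
❓❓❓❓❓❓❓❓❓❓❓❓
❓❓❓⬛⬛⬛⬛⬛⬛⬛❓❓
❓❓❓⬛⬛⬛⬛⬛⬛⬛❓❓
❓❓❓⬜⬜⬜🔴⬜⬛⬛❓❓
❓❓❓⬜⬜⬜⬜⬜⬛⬛❓❓
❓❓❓⬜⬜⬜⬜⬜⬛⬛❓❓
❓❓❓❓⬛⬜⬛⬛⬛⬛❓❓
❓❓❓❓❓❓❓❓❓❓❓❓
❓❓❓❓❓❓❓❓❓❓❓❓

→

⬛⬛⬛⬛⬛⬛⬛⬛⬛⬛⬛⬛
⬛⬛⬛⬛⬛⬛⬛⬛⬛⬛⬛⬛
⬛⬛⬛⬛⬛⬛⬛⬛⬛⬛⬛⬛
❓❓❓❓❓❓❓❓❓❓❓❓
❓❓⬛⬛⬛⬛⬛⬛⬛❓❓❓
❓❓⬛⬛⬛⬛⬛⬛⬛❓❓❓
❓❓⬜⬜⬜⬜🔴⬛⬛❓❓❓
❓❓⬜⬜⬜⬜⬜⬛⬛❓❓❓
❓❓⬜⬜⬜⬜⬜⬛⬛❓❓❓
❓❓❓⬛⬜⬛⬛⬛⬛❓❓❓
❓❓❓❓❓❓❓❓❓❓❓❓
❓❓❓❓❓❓❓❓❓❓❓❓

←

⬛⬛⬛⬛⬛⬛⬛⬛⬛⬛⬛⬛
⬛⬛⬛⬛⬛⬛⬛⬛⬛⬛⬛⬛
⬛⬛⬛⬛⬛⬛⬛⬛⬛⬛⬛⬛
❓❓❓❓❓❓❓❓❓❓❓❓
❓❓❓⬛⬛⬛⬛⬛⬛⬛❓❓
❓❓❓⬛⬛⬛⬛⬛⬛⬛❓❓
❓❓❓⬜⬜⬜🔴⬜⬛⬛❓❓
❓❓❓⬜⬜⬜⬜⬜⬛⬛❓❓
❓❓❓⬜⬜⬜⬜⬜⬛⬛❓❓
❓❓❓❓⬛⬜⬛⬛⬛⬛❓❓
❓❓❓❓❓❓❓❓❓❓❓❓
❓❓❓❓❓❓❓❓❓❓❓❓

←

⬛⬛⬛⬛⬛⬛⬛⬛⬛⬛⬛⬛
⬛⬛⬛⬛⬛⬛⬛⬛⬛⬛⬛⬛
⬛⬛⬛⬛⬛⬛⬛⬛⬛⬛⬛⬛
❓❓❓❓❓❓❓❓❓❓❓❓
❓❓❓❓⬛⬛⬛⬛⬛⬛⬛❓
❓❓❓❓⬛⬛⬛⬛⬛⬛⬛❓
❓❓❓❓⬜⬜🔴⬜⬜⬛⬛❓
❓❓❓❓⬜⬜⬜⬜⬜⬛⬛❓
❓❓❓❓⬜⬜⬜⬜⬜⬛⬛❓
❓❓❓❓❓⬛⬜⬛⬛⬛⬛❓
❓❓❓❓❓❓❓❓❓❓❓❓
❓❓❓❓❓❓❓❓❓❓❓❓

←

⬛⬛⬛⬛⬛⬛⬛⬛⬛⬛⬛⬛
⬛⬛⬛⬛⬛⬛⬛⬛⬛⬛⬛⬛
⬛⬛⬛⬛⬛⬛⬛⬛⬛⬛⬛⬛
❓❓❓❓❓❓❓❓❓❓❓❓
❓❓❓❓⬛⬛⬛⬛⬛⬛⬛⬛
❓❓❓❓⬛⬛⬛⬛⬛⬛⬛⬛
❓❓❓❓⬛⬜🔴⬜⬜⬜⬛⬛
❓❓❓❓⬛⬜⬜⬜⬜⬜⬛⬛
❓❓❓❓⬛⬜⬜⬜⬜⬜⬛⬛
❓❓❓❓❓❓⬛⬜⬛⬛⬛⬛
❓❓❓❓❓❓❓❓❓❓❓❓
❓❓❓❓❓❓❓❓❓❓❓❓

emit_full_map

⬛⬛⬛⬛⬛⬛⬛⬛
⬛⬛⬛⬛⬛⬛⬛⬛
⬛⬜🔴⬜⬜⬜⬛⬛
⬛⬜⬜⬜⬜⬜⬛⬛
⬛⬜⬜⬜⬜⬜⬛⬛
❓❓⬛⬜⬛⬛⬛⬛

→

⬛⬛⬛⬛⬛⬛⬛⬛⬛⬛⬛⬛
⬛⬛⬛⬛⬛⬛⬛⬛⬛⬛⬛⬛
⬛⬛⬛⬛⬛⬛⬛⬛⬛⬛⬛⬛
❓❓❓❓❓❓❓❓❓❓❓❓
❓❓❓⬛⬛⬛⬛⬛⬛⬛⬛❓
❓❓❓⬛⬛⬛⬛⬛⬛⬛⬛❓
❓❓❓⬛⬜⬜🔴⬜⬜⬛⬛❓
❓❓❓⬛⬜⬜⬜⬜⬜⬛⬛❓
❓❓❓⬛⬜⬜⬜⬜⬜⬛⬛❓
❓❓❓❓❓⬛⬜⬛⬛⬛⬛❓
❓❓❓❓❓❓❓❓❓❓❓❓
❓❓❓❓❓❓❓❓❓❓❓❓

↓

⬛⬛⬛⬛⬛⬛⬛⬛⬛⬛⬛⬛
⬛⬛⬛⬛⬛⬛⬛⬛⬛⬛⬛⬛
❓❓❓❓❓❓❓❓❓❓❓❓
❓❓❓⬛⬛⬛⬛⬛⬛⬛⬛❓
❓❓❓⬛⬛⬛⬛⬛⬛⬛⬛❓
❓❓❓⬛⬜⬜⬜⬜⬜⬛⬛❓
❓❓❓⬛⬜⬜🔴⬜⬜⬛⬛❓
❓❓❓⬛⬜⬜⬜⬜⬜⬛⬛❓
❓❓❓❓⬛⬛⬜⬛⬛⬛⬛❓
❓❓❓❓❓❓❓❓❓❓❓❓
❓❓❓❓❓❓❓❓❓❓❓❓
❓❓❓❓❓❓❓❓❓❓❓❓

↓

⬛⬛⬛⬛⬛⬛⬛⬛⬛⬛⬛⬛
❓❓❓❓❓❓❓❓❓❓❓❓
❓❓❓⬛⬛⬛⬛⬛⬛⬛⬛❓
❓❓❓⬛⬛⬛⬛⬛⬛⬛⬛❓
❓❓❓⬛⬜⬜⬜⬜⬜⬛⬛❓
❓❓❓⬛⬜⬜⬜⬜⬜⬛⬛❓
❓❓❓⬛⬜⬜🔴⬜⬜⬛⬛❓
❓❓❓❓⬛⬛⬜⬛⬛⬛⬛❓
❓❓❓❓⬛⬛⬜⬛⬛❓❓❓
❓❓❓❓❓❓❓❓❓❓❓❓
❓❓❓❓❓❓❓❓❓❓❓❓
❓❓❓❓❓❓❓❓❓❓❓❓

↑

⬛⬛⬛⬛⬛⬛⬛⬛⬛⬛⬛⬛
⬛⬛⬛⬛⬛⬛⬛⬛⬛⬛⬛⬛
❓❓❓❓❓❓❓❓❓❓❓❓
❓❓❓⬛⬛⬛⬛⬛⬛⬛⬛❓
❓❓❓⬛⬛⬛⬛⬛⬛⬛⬛❓
❓❓❓⬛⬜⬜⬜⬜⬜⬛⬛❓
❓❓❓⬛⬜⬜🔴⬜⬜⬛⬛❓
❓❓❓⬛⬜⬜⬜⬜⬜⬛⬛❓
❓❓❓❓⬛⬛⬜⬛⬛⬛⬛❓
❓❓❓❓⬛⬛⬜⬛⬛❓❓❓
❓❓❓❓❓❓❓❓❓❓❓❓
❓❓❓❓❓❓❓❓❓❓❓❓

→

⬛⬛⬛⬛⬛⬛⬛⬛⬛⬛⬛⬛
⬛⬛⬛⬛⬛⬛⬛⬛⬛⬛⬛⬛
❓❓❓❓❓❓❓❓❓❓❓❓
❓❓⬛⬛⬛⬛⬛⬛⬛⬛❓❓
❓❓⬛⬛⬛⬛⬛⬛⬛⬛❓❓
❓❓⬛⬜⬜⬜⬜⬜⬛⬛❓❓
❓❓⬛⬜⬜⬜🔴⬜⬛⬛❓❓
❓❓⬛⬜⬜⬜⬜⬜⬛⬛❓❓
❓❓❓⬛⬛⬜⬛⬛⬛⬛❓❓
❓❓❓⬛⬛⬜⬛⬛❓❓❓❓
❓❓❓❓❓❓❓❓❓❓❓❓
❓❓❓❓❓❓❓❓❓❓❓❓

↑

⬛⬛⬛⬛⬛⬛⬛⬛⬛⬛⬛⬛
⬛⬛⬛⬛⬛⬛⬛⬛⬛⬛⬛⬛
⬛⬛⬛⬛⬛⬛⬛⬛⬛⬛⬛⬛
❓❓❓❓❓❓❓❓❓❓❓❓
❓❓⬛⬛⬛⬛⬛⬛⬛⬛❓❓
❓❓⬛⬛⬛⬛⬛⬛⬛⬛❓❓
❓❓⬛⬜⬜⬜🔴⬜⬛⬛❓❓
❓❓⬛⬜⬜⬜⬜⬜⬛⬛❓❓
❓❓⬛⬜⬜⬜⬜⬜⬛⬛❓❓
❓❓❓⬛⬛⬜⬛⬛⬛⬛❓❓
❓❓❓⬛⬛⬜⬛⬛❓❓❓❓
❓❓❓❓❓❓❓❓❓❓❓❓

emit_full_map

⬛⬛⬛⬛⬛⬛⬛⬛
⬛⬛⬛⬛⬛⬛⬛⬛
⬛⬜⬜⬜🔴⬜⬛⬛
⬛⬜⬜⬜⬜⬜⬛⬛
⬛⬜⬜⬜⬜⬜⬛⬛
❓⬛⬛⬜⬛⬛⬛⬛
❓⬛⬛⬜⬛⬛❓❓

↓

⬛⬛⬛⬛⬛⬛⬛⬛⬛⬛⬛⬛
⬛⬛⬛⬛⬛⬛⬛⬛⬛⬛⬛⬛
❓❓❓❓❓❓❓❓❓❓❓❓
❓❓⬛⬛⬛⬛⬛⬛⬛⬛❓❓
❓❓⬛⬛⬛⬛⬛⬛⬛⬛❓❓
❓❓⬛⬜⬜⬜⬜⬜⬛⬛❓❓
❓❓⬛⬜⬜⬜🔴⬜⬛⬛❓❓
❓❓⬛⬜⬜⬜⬜⬜⬛⬛❓❓
❓❓❓⬛⬛⬜⬛⬛⬛⬛❓❓
❓❓❓⬛⬛⬜⬛⬛❓❓❓❓
❓❓❓❓❓❓❓❓❓❓❓❓
❓❓❓❓❓❓❓❓❓❓❓❓

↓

⬛⬛⬛⬛⬛⬛⬛⬛⬛⬛⬛⬛
❓❓❓❓❓❓❓❓❓❓❓❓
❓❓⬛⬛⬛⬛⬛⬛⬛⬛❓❓
❓❓⬛⬛⬛⬛⬛⬛⬛⬛❓❓
❓❓⬛⬜⬜⬜⬜⬜⬛⬛❓❓
❓❓⬛⬜⬜⬜⬜⬜⬛⬛❓❓
❓❓⬛⬜⬜⬜🔴⬜⬛⬛❓❓
❓❓❓⬛⬛⬜⬛⬛⬛⬛❓❓
❓❓❓⬛⬛⬜⬛⬛⬛❓❓❓
❓❓❓❓❓❓❓❓❓❓❓❓
❓❓❓❓❓❓❓❓❓❓❓❓
❓❓❓❓❓❓❓❓❓❓❓❓

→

⬛⬛⬛⬛⬛⬛⬛⬛⬛⬛⬛⬛
❓❓❓❓❓❓❓❓❓❓❓❓
❓⬛⬛⬛⬛⬛⬛⬛⬛❓❓❓
❓⬛⬛⬛⬛⬛⬛⬛⬛❓❓❓
❓⬛⬜⬜⬜⬜⬜⬛⬛❓❓❓
❓⬛⬜⬜⬜⬜⬜⬛⬛❓❓❓
❓⬛⬜⬜⬜⬜🔴⬛⬛❓❓❓
❓❓⬛⬛⬜⬛⬛⬛⬛❓❓❓
❓❓⬛⬛⬜⬛⬛⬛⬛❓❓❓
❓❓❓❓❓❓❓❓❓❓❓❓
❓❓❓❓❓❓❓❓❓❓❓❓
❓❓❓❓❓❓❓❓❓❓❓❓

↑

⬛⬛⬛⬛⬛⬛⬛⬛⬛⬛⬛⬛
⬛⬛⬛⬛⬛⬛⬛⬛⬛⬛⬛⬛
❓❓❓❓❓❓❓❓❓❓❓❓
❓⬛⬛⬛⬛⬛⬛⬛⬛❓❓❓
❓⬛⬛⬛⬛⬛⬛⬛⬛❓❓❓
❓⬛⬜⬜⬜⬜⬜⬛⬛❓❓❓
❓⬛⬜⬜⬜⬜🔴⬛⬛❓❓❓
❓⬛⬜⬜⬜⬜⬜⬛⬛❓❓❓
❓❓⬛⬛⬜⬛⬛⬛⬛❓❓❓
❓❓⬛⬛⬜⬛⬛⬛⬛❓❓❓
❓❓❓❓❓❓❓❓❓❓❓❓
❓❓❓❓❓❓❓❓❓❓❓❓

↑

⬛⬛⬛⬛⬛⬛⬛⬛⬛⬛⬛⬛
⬛⬛⬛⬛⬛⬛⬛⬛⬛⬛⬛⬛
⬛⬛⬛⬛⬛⬛⬛⬛⬛⬛⬛⬛
❓❓❓❓❓❓❓❓❓❓❓❓
❓⬛⬛⬛⬛⬛⬛⬛⬛❓❓❓
❓⬛⬛⬛⬛⬛⬛⬛⬛❓❓❓
❓⬛⬜⬜⬜⬜🔴⬛⬛❓❓❓
❓⬛⬜⬜⬜⬜⬜⬛⬛❓❓❓
❓⬛⬜⬜⬜⬜⬜⬛⬛❓❓❓
❓❓⬛⬛⬜⬛⬛⬛⬛❓❓❓
❓❓⬛⬛⬜⬛⬛⬛⬛❓❓❓
❓❓❓❓❓❓❓❓❓❓❓❓

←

⬛⬛⬛⬛⬛⬛⬛⬛⬛⬛⬛⬛
⬛⬛⬛⬛⬛⬛⬛⬛⬛⬛⬛⬛
⬛⬛⬛⬛⬛⬛⬛⬛⬛⬛⬛⬛
❓❓❓❓❓❓❓❓❓❓❓❓
❓❓⬛⬛⬛⬛⬛⬛⬛⬛❓❓
❓❓⬛⬛⬛⬛⬛⬛⬛⬛❓❓
❓❓⬛⬜⬜⬜🔴⬜⬛⬛❓❓
❓❓⬛⬜⬜⬜⬜⬜⬛⬛❓❓
❓❓⬛⬜⬜⬜⬜⬜⬛⬛❓❓
❓❓❓⬛⬛⬜⬛⬛⬛⬛❓❓
❓❓❓⬛⬛⬜⬛⬛⬛⬛❓❓
❓❓❓❓❓❓❓❓❓❓❓❓

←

⬛⬛⬛⬛⬛⬛⬛⬛⬛⬛⬛⬛
⬛⬛⬛⬛⬛⬛⬛⬛⬛⬛⬛⬛
⬛⬛⬛⬛⬛⬛⬛⬛⬛⬛⬛⬛
❓❓❓❓❓❓❓❓❓❓❓❓
❓❓❓⬛⬛⬛⬛⬛⬛⬛⬛❓
❓❓❓⬛⬛⬛⬛⬛⬛⬛⬛❓
❓❓❓⬛⬜⬜🔴⬜⬜⬛⬛❓
❓❓❓⬛⬜⬜⬜⬜⬜⬛⬛❓
❓❓❓⬛⬜⬜⬜⬜⬜⬛⬛❓
❓❓❓❓⬛⬛⬜⬛⬛⬛⬛❓
❓❓❓❓⬛⬛⬜⬛⬛⬛⬛❓
❓❓❓❓❓❓❓❓❓❓❓❓

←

⬛⬛⬛⬛⬛⬛⬛⬛⬛⬛⬛⬛
⬛⬛⬛⬛⬛⬛⬛⬛⬛⬛⬛⬛
⬛⬛⬛⬛⬛⬛⬛⬛⬛⬛⬛⬛
❓❓❓❓❓❓❓❓❓❓❓❓
❓❓❓❓⬛⬛⬛⬛⬛⬛⬛⬛
❓❓❓❓⬛⬛⬛⬛⬛⬛⬛⬛
❓❓❓❓⬛⬜🔴⬜⬜⬜⬛⬛
❓❓❓❓⬛⬜⬜⬜⬜⬜⬛⬛
❓❓❓❓⬛⬜⬜⬜⬜⬜⬛⬛
❓❓❓❓❓⬛⬛⬜⬛⬛⬛⬛
❓❓❓❓❓⬛⬛⬜⬛⬛⬛⬛
❓❓❓❓❓❓❓❓❓❓❓❓

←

⬛⬛⬛⬛⬛⬛⬛⬛⬛⬛⬛⬛
⬛⬛⬛⬛⬛⬛⬛⬛⬛⬛⬛⬛
⬛⬛⬛⬛⬛⬛⬛⬛⬛⬛⬛⬛
❓❓❓❓❓❓❓❓❓❓❓❓
❓❓❓❓⬛⬛⬛⬛⬛⬛⬛⬛
❓❓❓❓⬛⬛⬛⬛⬛⬛⬛⬛
❓❓❓❓⬛⬛🔴⬜⬜⬜⬜⬛
❓❓❓❓⬛⬛⬜⬜⬜⬜⬜⬛
❓❓❓❓⬛⬛⬜⬜⬜⬜⬜⬛
❓❓❓❓❓❓⬛⬛⬜⬛⬛⬛
❓❓❓❓❓❓⬛⬛⬜⬛⬛⬛
❓❓❓❓❓❓❓❓❓❓❓❓

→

⬛⬛⬛⬛⬛⬛⬛⬛⬛⬛⬛⬛
⬛⬛⬛⬛⬛⬛⬛⬛⬛⬛⬛⬛
⬛⬛⬛⬛⬛⬛⬛⬛⬛⬛⬛⬛
❓❓❓❓❓❓❓❓❓❓❓❓
❓❓❓⬛⬛⬛⬛⬛⬛⬛⬛⬛
❓❓❓⬛⬛⬛⬛⬛⬛⬛⬛⬛
❓❓❓⬛⬛⬜🔴⬜⬜⬜⬛⬛
❓❓❓⬛⬛⬜⬜⬜⬜⬜⬛⬛
❓❓❓⬛⬛⬜⬜⬜⬜⬜⬛⬛
❓❓❓❓❓⬛⬛⬜⬛⬛⬛⬛
❓❓❓❓❓⬛⬛⬜⬛⬛⬛⬛
❓❓❓❓❓❓❓❓❓❓❓❓

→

⬛⬛⬛⬛⬛⬛⬛⬛⬛⬛⬛⬛
⬛⬛⬛⬛⬛⬛⬛⬛⬛⬛⬛⬛
⬛⬛⬛⬛⬛⬛⬛⬛⬛⬛⬛⬛
❓❓❓❓❓❓❓❓❓❓❓❓
❓❓⬛⬛⬛⬛⬛⬛⬛⬛⬛❓
❓❓⬛⬛⬛⬛⬛⬛⬛⬛⬛❓
❓❓⬛⬛⬜⬜🔴⬜⬜⬛⬛❓
❓❓⬛⬛⬜⬜⬜⬜⬜⬛⬛❓
❓❓⬛⬛⬜⬜⬜⬜⬜⬛⬛❓
❓❓❓❓⬛⬛⬜⬛⬛⬛⬛❓
❓❓❓❓⬛⬛⬜⬛⬛⬛⬛❓
❓❓❓❓❓❓❓❓❓❓❓❓

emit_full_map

⬛⬛⬛⬛⬛⬛⬛⬛⬛
⬛⬛⬛⬛⬛⬛⬛⬛⬛
⬛⬛⬜⬜🔴⬜⬜⬛⬛
⬛⬛⬜⬜⬜⬜⬜⬛⬛
⬛⬛⬜⬜⬜⬜⬜⬛⬛
❓❓⬛⬛⬜⬛⬛⬛⬛
❓❓⬛⬛⬜⬛⬛⬛⬛
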